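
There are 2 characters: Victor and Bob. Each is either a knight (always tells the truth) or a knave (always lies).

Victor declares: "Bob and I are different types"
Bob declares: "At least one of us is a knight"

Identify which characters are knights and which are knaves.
Victor is a knave.
Bob is a knave.

Verification:
- Victor (knave) says "Bob and I are different types" - this is FALSE (a lie) because Victor is a knave and Bob is a knave.
- Bob (knave) says "At least one of us is a knight" - this is FALSE (a lie) because no one is a knight.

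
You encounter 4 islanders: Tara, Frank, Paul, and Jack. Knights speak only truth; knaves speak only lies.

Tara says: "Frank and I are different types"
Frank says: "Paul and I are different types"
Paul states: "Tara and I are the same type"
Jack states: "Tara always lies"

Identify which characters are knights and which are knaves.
Tara is a knight.
Frank is a knave.
Paul is a knave.
Jack is a knave.

Verification:
- Tara (knight) says "Frank and I are different types" - this is TRUE because Tara is a knight and Frank is a knave.
- Frank (knave) says "Paul and I are different types" - this is FALSE (a lie) because Frank is a knave and Paul is a knave.
- Paul (knave) says "Tara and I are the same type" - this is FALSE (a lie) because Paul is a knave and Tara is a knight.
- Jack (knave) says "Tara always lies" - this is FALSE (a lie) because Tara is a knight.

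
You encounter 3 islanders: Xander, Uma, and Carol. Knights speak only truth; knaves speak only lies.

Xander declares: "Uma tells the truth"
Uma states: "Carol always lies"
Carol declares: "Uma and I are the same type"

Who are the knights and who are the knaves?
Xander is a knight.
Uma is a knight.
Carol is a knave.

Verification:
- Xander (knight) says "Uma tells the truth" - this is TRUE because Uma is a knight.
- Uma (knight) says "Carol always lies" - this is TRUE because Carol is a knave.
- Carol (knave) says "Uma and I are the same type" - this is FALSE (a lie) because Carol is a knave and Uma is a knight.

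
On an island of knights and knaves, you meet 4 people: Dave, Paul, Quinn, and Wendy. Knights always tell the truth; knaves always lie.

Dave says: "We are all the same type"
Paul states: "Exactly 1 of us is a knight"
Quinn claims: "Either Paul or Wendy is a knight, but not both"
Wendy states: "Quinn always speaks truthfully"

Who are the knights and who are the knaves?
Dave is a knave.
Paul is a knave.
Quinn is a knight.
Wendy is a knight.

Verification:
- Dave (knave) says "We are all the same type" - this is FALSE (a lie) because Quinn and Wendy are knights and Dave and Paul are knaves.
- Paul (knave) says "Exactly 1 of us is a knight" - this is FALSE (a lie) because there are 2 knights.
- Quinn (knight) says "Either Paul or Wendy is a knight, but not both" - this is TRUE because Paul is a knave and Wendy is a knight.
- Wendy (knight) says "Quinn always speaks truthfully" - this is TRUE because Quinn is a knight.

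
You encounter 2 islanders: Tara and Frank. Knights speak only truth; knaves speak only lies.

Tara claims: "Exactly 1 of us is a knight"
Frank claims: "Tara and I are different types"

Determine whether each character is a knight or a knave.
Tara is a knave.
Frank is a knave.

Verification:
- Tara (knave) says "Exactly 1 of us is a knight" - this is FALSE (a lie) because there are 0 knights.
- Frank (knave) says "Tara and I are different types" - this is FALSE (a lie) because Frank is a knave and Tara is a knave.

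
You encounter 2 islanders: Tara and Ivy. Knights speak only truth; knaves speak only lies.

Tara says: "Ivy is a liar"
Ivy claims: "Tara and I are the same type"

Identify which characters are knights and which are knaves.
Tara is a knight.
Ivy is a knave.

Verification:
- Tara (knight) says "Ivy is a liar" - this is TRUE because Ivy is a knave.
- Ivy (knave) says "Tara and I are the same type" - this is FALSE (a lie) because Ivy is a knave and Tara is a knight.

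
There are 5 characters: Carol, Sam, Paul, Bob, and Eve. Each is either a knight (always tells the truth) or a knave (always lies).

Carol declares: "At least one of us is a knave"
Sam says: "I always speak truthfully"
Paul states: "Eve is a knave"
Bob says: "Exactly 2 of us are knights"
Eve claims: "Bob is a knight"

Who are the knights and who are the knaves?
Carol is a knight.
Sam is a knight.
Paul is a knight.
Bob is a knave.
Eve is a knave.

Verification:
- Carol (knight) says "At least one of us is a knave" - this is TRUE because Bob and Eve are knaves.
- Sam (knight) says "I always speak truthfully" - this is TRUE because Sam is a knight.
- Paul (knight) says "Eve is a knave" - this is TRUE because Eve is a knave.
- Bob (knave) says "Exactly 2 of us are knights" - this is FALSE (a lie) because there are 3 knights.
- Eve (knave) says "Bob is a knight" - this is FALSE (a lie) because Bob is a knave.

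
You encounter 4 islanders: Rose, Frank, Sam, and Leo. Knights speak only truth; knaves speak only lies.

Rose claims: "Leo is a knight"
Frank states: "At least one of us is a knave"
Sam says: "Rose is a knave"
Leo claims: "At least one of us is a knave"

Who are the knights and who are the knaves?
Rose is a knight.
Frank is a knight.
Sam is a knave.
Leo is a knight.

Verification:
- Rose (knight) says "Leo is a knight" - this is TRUE because Leo is a knight.
- Frank (knight) says "At least one of us is a knave" - this is TRUE because Sam is a knave.
- Sam (knave) says "Rose is a knave" - this is FALSE (a lie) because Rose is a knight.
- Leo (knight) says "At least one of us is a knave" - this is TRUE because Sam is a knave.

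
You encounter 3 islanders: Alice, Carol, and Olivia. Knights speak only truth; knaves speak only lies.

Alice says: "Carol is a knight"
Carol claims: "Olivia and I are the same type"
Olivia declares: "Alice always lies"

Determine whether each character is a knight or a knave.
Alice is a knave.
Carol is a knave.
Olivia is a knight.

Verification:
- Alice (knave) says "Carol is a knight" - this is FALSE (a lie) because Carol is a knave.
- Carol (knave) says "Olivia and I are the same type" - this is FALSE (a lie) because Carol is a knave and Olivia is a knight.
- Olivia (knight) says "Alice always lies" - this is TRUE because Alice is a knave.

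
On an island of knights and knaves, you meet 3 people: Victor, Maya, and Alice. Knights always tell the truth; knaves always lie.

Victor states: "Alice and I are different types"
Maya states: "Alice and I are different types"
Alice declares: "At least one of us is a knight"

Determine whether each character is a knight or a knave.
Victor is a knave.
Maya is a knave.
Alice is a knave.

Verification:
- Victor (knave) says "Alice and I are different types" - this is FALSE (a lie) because Victor is a knave and Alice is a knave.
- Maya (knave) says "Alice and I are different types" - this is FALSE (a lie) because Maya is a knave and Alice is a knave.
- Alice (knave) says "At least one of us is a knight" - this is FALSE (a lie) because no one is a knight.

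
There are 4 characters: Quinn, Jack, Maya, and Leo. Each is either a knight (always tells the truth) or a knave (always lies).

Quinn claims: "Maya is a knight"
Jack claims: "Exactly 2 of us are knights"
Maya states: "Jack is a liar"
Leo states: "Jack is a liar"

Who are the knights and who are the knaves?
Quinn is a knight.
Jack is a knave.
Maya is a knight.
Leo is a knight.

Verification:
- Quinn (knight) says "Maya is a knight" - this is TRUE because Maya is a knight.
- Jack (knave) says "Exactly 2 of us are knights" - this is FALSE (a lie) because there are 3 knights.
- Maya (knight) says "Jack is a liar" - this is TRUE because Jack is a knave.
- Leo (knight) says "Jack is a liar" - this is TRUE because Jack is a knave.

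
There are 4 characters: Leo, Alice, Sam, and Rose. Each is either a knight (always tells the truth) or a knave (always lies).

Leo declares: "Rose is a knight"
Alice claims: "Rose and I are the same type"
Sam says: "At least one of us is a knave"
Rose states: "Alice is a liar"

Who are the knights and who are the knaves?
Leo is a knight.
Alice is a knave.
Sam is a knight.
Rose is a knight.

Verification:
- Leo (knight) says "Rose is a knight" - this is TRUE because Rose is a knight.
- Alice (knave) says "Rose and I are the same type" - this is FALSE (a lie) because Alice is a knave and Rose is a knight.
- Sam (knight) says "At least one of us is a knave" - this is TRUE because Alice is a knave.
- Rose (knight) says "Alice is a liar" - this is TRUE because Alice is a knave.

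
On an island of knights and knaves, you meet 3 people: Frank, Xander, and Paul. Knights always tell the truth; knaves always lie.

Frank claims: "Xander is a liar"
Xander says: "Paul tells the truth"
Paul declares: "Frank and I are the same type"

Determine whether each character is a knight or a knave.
Frank is a knight.
Xander is a knave.
Paul is a knave.

Verification:
- Frank (knight) says "Xander is a liar" - this is TRUE because Xander is a knave.
- Xander (knave) says "Paul tells the truth" - this is FALSE (a lie) because Paul is a knave.
- Paul (knave) says "Frank and I are the same type" - this is FALSE (a lie) because Paul is a knave and Frank is a knight.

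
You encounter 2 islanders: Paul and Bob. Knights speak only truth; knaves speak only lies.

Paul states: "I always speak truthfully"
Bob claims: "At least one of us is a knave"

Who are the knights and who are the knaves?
Paul is a knave.
Bob is a knight.

Verification:
- Paul (knave) says "I always speak truthfully" - this is FALSE (a lie) because Paul is a knave.
- Bob (knight) says "At least one of us is a knave" - this is TRUE because Paul is a knave.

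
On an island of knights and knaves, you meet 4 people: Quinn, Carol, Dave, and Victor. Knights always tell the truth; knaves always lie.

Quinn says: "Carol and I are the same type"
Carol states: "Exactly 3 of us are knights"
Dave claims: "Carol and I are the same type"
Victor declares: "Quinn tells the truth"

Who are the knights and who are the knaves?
Quinn is a knight.
Carol is a knight.
Dave is a knave.
Victor is a knight.

Verification:
- Quinn (knight) says "Carol and I are the same type" - this is TRUE because Quinn is a knight and Carol is a knight.
- Carol (knight) says "Exactly 3 of us are knights" - this is TRUE because there are 3 knights.
- Dave (knave) says "Carol and I are the same type" - this is FALSE (a lie) because Dave is a knave and Carol is a knight.
- Victor (knight) says "Quinn tells the truth" - this is TRUE because Quinn is a knight.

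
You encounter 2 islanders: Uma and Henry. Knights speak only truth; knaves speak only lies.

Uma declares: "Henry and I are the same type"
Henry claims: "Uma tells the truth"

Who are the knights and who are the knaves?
Uma is a knight.
Henry is a knight.

Verification:
- Uma (knight) says "Henry and I are the same type" - this is TRUE because Uma is a knight and Henry is a knight.
- Henry (knight) says "Uma tells the truth" - this is TRUE because Uma is a knight.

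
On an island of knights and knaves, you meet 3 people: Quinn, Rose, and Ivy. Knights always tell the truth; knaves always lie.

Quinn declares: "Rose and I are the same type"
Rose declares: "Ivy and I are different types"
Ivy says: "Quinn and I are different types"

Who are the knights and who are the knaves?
Quinn is a knave.
Rose is a knight.
Ivy is a knave.

Verification:
- Quinn (knave) says "Rose and I are the same type" - this is FALSE (a lie) because Quinn is a knave and Rose is a knight.
- Rose (knight) says "Ivy and I are different types" - this is TRUE because Rose is a knight and Ivy is a knave.
- Ivy (knave) says "Quinn and I are different types" - this is FALSE (a lie) because Ivy is a knave and Quinn is a knave.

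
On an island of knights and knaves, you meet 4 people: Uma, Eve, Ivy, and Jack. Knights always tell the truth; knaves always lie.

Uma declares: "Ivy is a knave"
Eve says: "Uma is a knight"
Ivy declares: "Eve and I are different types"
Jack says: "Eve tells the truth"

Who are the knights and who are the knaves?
Uma is a knave.
Eve is a knave.
Ivy is a knight.
Jack is a knave.

Verification:
- Uma (knave) says "Ivy is a knave" - this is FALSE (a lie) because Ivy is a knight.
- Eve (knave) says "Uma is a knight" - this is FALSE (a lie) because Uma is a knave.
- Ivy (knight) says "Eve and I are different types" - this is TRUE because Ivy is a knight and Eve is a knave.
- Jack (knave) says "Eve tells the truth" - this is FALSE (a lie) because Eve is a knave.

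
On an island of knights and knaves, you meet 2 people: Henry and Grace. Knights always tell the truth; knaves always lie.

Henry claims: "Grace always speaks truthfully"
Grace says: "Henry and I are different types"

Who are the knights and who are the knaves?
Henry is a knave.
Grace is a knave.

Verification:
- Henry (knave) says "Grace always speaks truthfully" - this is FALSE (a lie) because Grace is a knave.
- Grace (knave) says "Henry and I are different types" - this is FALSE (a lie) because Grace is a knave and Henry is a knave.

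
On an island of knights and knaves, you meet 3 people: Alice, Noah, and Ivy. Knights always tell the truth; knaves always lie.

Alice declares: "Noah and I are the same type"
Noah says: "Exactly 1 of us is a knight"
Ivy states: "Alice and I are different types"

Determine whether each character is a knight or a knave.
Alice is a knave.
Noah is a knight.
Ivy is a knave.

Verification:
- Alice (knave) says "Noah and I are the same type" - this is FALSE (a lie) because Alice is a knave and Noah is a knight.
- Noah (knight) says "Exactly 1 of us is a knight" - this is TRUE because there are 1 knights.
- Ivy (knave) says "Alice and I are different types" - this is FALSE (a lie) because Ivy is a knave and Alice is a knave.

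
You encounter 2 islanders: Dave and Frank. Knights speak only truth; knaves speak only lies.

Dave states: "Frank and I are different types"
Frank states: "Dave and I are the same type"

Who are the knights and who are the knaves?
Dave is a knight.
Frank is a knave.

Verification:
- Dave (knight) says "Frank and I are different types" - this is TRUE because Dave is a knight and Frank is a knave.
- Frank (knave) says "Dave and I are the same type" - this is FALSE (a lie) because Frank is a knave and Dave is a knight.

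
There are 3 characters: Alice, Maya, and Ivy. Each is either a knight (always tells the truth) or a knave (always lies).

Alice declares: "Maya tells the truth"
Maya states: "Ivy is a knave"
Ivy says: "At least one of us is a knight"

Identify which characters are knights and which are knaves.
Alice is a knave.
Maya is a knave.
Ivy is a knight.

Verification:
- Alice (knave) says "Maya tells the truth" - this is FALSE (a lie) because Maya is a knave.
- Maya (knave) says "Ivy is a knave" - this is FALSE (a lie) because Ivy is a knight.
- Ivy (knight) says "At least one of us is a knight" - this is TRUE because Ivy is a knight.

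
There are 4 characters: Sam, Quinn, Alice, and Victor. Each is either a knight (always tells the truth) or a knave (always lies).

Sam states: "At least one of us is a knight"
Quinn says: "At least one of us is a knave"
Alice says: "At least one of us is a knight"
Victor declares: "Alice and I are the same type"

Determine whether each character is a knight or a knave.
Sam is a knight.
Quinn is a knight.
Alice is a knight.
Victor is a knave.

Verification:
- Sam (knight) says "At least one of us is a knight" - this is TRUE because Sam, Quinn, and Alice are knights.
- Quinn (knight) says "At least one of us is a knave" - this is TRUE because Victor is a knave.
- Alice (knight) says "At least one of us is a knight" - this is TRUE because Sam, Quinn, and Alice are knights.
- Victor (knave) says "Alice and I are the same type" - this is FALSE (a lie) because Victor is a knave and Alice is a knight.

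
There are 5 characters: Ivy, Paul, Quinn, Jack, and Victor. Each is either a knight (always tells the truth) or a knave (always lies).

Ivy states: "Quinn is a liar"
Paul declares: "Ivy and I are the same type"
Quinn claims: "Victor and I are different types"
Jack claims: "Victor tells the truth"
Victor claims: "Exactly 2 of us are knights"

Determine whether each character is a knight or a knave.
Ivy is a knight.
Paul is a knave.
Quinn is a knave.
Jack is a knave.
Victor is a knave.

Verification:
- Ivy (knight) says "Quinn is a liar" - this is TRUE because Quinn is a knave.
- Paul (knave) says "Ivy and I are the same type" - this is FALSE (a lie) because Paul is a knave and Ivy is a knight.
- Quinn (knave) says "Victor and I are different types" - this is FALSE (a lie) because Quinn is a knave and Victor is a knave.
- Jack (knave) says "Victor tells the truth" - this is FALSE (a lie) because Victor is a knave.
- Victor (knave) says "Exactly 2 of us are knights" - this is FALSE (a lie) because there are 1 knights.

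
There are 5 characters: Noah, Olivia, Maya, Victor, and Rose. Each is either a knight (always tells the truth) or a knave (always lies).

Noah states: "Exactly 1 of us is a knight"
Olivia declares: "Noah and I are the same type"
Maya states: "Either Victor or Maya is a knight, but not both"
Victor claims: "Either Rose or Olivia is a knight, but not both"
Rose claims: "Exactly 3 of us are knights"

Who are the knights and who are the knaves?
Noah is a knight.
Olivia is a knave.
Maya is a knave.
Victor is a knave.
Rose is a knave.

Verification:
- Noah (knight) says "Exactly 1 of us is a knight" - this is TRUE because there are 1 knights.
- Olivia (knave) says "Noah and I are the same type" - this is FALSE (a lie) because Olivia is a knave and Noah is a knight.
- Maya (knave) says "Either Victor or Maya is a knight, but not both" - this is FALSE (a lie) because Victor is a knave and Maya is a knave.
- Victor (knave) says "Either Rose or Olivia is a knight, but not both" - this is FALSE (a lie) because Rose is a knave and Olivia is a knave.
- Rose (knave) says "Exactly 3 of us are knights" - this is FALSE (a lie) because there are 1 knights.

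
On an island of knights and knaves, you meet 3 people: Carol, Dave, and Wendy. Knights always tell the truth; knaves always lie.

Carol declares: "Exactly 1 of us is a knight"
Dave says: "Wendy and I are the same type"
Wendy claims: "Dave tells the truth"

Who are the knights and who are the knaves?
Carol is a knave.
Dave is a knight.
Wendy is a knight.

Verification:
- Carol (knave) says "Exactly 1 of us is a knight" - this is FALSE (a lie) because there are 2 knights.
- Dave (knight) says "Wendy and I are the same type" - this is TRUE because Dave is a knight and Wendy is a knight.
- Wendy (knight) says "Dave tells the truth" - this is TRUE because Dave is a knight.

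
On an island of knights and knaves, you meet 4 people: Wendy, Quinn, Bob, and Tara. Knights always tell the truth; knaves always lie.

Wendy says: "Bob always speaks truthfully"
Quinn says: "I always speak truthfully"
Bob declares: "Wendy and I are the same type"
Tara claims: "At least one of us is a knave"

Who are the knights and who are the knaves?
Wendy is a knight.
Quinn is a knave.
Bob is a knight.
Tara is a knight.

Verification:
- Wendy (knight) says "Bob always speaks truthfully" - this is TRUE because Bob is a knight.
- Quinn (knave) says "I always speak truthfully" - this is FALSE (a lie) because Quinn is a knave.
- Bob (knight) says "Wendy and I are the same type" - this is TRUE because Bob is a knight and Wendy is a knight.
- Tara (knight) says "At least one of us is a knave" - this is TRUE because Quinn is a knave.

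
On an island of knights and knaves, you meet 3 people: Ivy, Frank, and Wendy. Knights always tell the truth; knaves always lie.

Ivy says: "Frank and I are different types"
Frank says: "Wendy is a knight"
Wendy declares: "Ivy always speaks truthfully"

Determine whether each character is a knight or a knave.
Ivy is a knave.
Frank is a knave.
Wendy is a knave.

Verification:
- Ivy (knave) says "Frank and I are different types" - this is FALSE (a lie) because Ivy is a knave and Frank is a knave.
- Frank (knave) says "Wendy is a knight" - this is FALSE (a lie) because Wendy is a knave.
- Wendy (knave) says "Ivy always speaks truthfully" - this is FALSE (a lie) because Ivy is a knave.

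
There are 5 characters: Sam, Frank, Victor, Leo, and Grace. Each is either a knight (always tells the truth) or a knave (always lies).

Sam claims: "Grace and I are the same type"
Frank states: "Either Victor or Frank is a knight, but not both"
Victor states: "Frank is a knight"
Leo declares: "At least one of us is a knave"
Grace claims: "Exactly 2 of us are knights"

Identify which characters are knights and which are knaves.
Sam is a knave.
Frank is a knave.
Victor is a knave.
Leo is a knight.
Grace is a knight.

Verification:
- Sam (knave) says "Grace and I are the same type" - this is FALSE (a lie) because Sam is a knave and Grace is a knight.
- Frank (knave) says "Either Victor or Frank is a knight, but not both" - this is FALSE (a lie) because Victor is a knave and Frank is a knave.
- Victor (knave) says "Frank is a knight" - this is FALSE (a lie) because Frank is a knave.
- Leo (knight) says "At least one of us is a knave" - this is TRUE because Sam, Frank, and Victor are knaves.
- Grace (knight) says "Exactly 2 of us are knights" - this is TRUE because there are 2 knights.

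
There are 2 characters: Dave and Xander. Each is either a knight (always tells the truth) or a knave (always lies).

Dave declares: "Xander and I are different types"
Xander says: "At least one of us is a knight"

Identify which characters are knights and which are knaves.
Dave is a knave.
Xander is a knave.

Verification:
- Dave (knave) says "Xander and I are different types" - this is FALSE (a lie) because Dave is a knave and Xander is a knave.
- Xander (knave) says "At least one of us is a knight" - this is FALSE (a lie) because no one is a knight.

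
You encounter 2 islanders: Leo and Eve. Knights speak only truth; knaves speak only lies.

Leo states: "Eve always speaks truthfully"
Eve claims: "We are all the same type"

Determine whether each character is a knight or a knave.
Leo is a knight.
Eve is a knight.

Verification:
- Leo (knight) says "Eve always speaks truthfully" - this is TRUE because Eve is a knight.
- Eve (knight) says "We are all the same type" - this is TRUE because Leo and Eve are knights.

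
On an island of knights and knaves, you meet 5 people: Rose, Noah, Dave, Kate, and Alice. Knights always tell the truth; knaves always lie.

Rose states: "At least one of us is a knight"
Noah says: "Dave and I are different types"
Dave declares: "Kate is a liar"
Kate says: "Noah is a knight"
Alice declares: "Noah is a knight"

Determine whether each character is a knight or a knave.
Rose is a knight.
Noah is a knight.
Dave is a knave.
Kate is a knight.
Alice is a knight.

Verification:
- Rose (knight) says "At least one of us is a knight" - this is TRUE because Rose, Noah, Kate, and Alice are knights.
- Noah (knight) says "Dave and I are different types" - this is TRUE because Noah is a knight and Dave is a knave.
- Dave (knave) says "Kate is a liar" - this is FALSE (a lie) because Kate is a knight.
- Kate (knight) says "Noah is a knight" - this is TRUE because Noah is a knight.
- Alice (knight) says "Noah is a knight" - this is TRUE because Noah is a knight.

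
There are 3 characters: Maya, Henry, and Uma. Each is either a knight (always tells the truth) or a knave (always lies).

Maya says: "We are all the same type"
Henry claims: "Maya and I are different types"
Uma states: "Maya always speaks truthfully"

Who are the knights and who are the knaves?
Maya is a knave.
Henry is a knight.
Uma is a knave.

Verification:
- Maya (knave) says "We are all the same type" - this is FALSE (a lie) because Henry is a knight and Maya and Uma are knaves.
- Henry (knight) says "Maya and I are different types" - this is TRUE because Henry is a knight and Maya is a knave.
- Uma (knave) says "Maya always speaks truthfully" - this is FALSE (a lie) because Maya is a knave.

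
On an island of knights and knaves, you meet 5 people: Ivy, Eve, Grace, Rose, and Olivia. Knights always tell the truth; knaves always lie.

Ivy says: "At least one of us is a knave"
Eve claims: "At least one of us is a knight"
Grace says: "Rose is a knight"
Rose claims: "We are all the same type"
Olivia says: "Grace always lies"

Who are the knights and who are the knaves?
Ivy is a knight.
Eve is a knight.
Grace is a knave.
Rose is a knave.
Olivia is a knight.

Verification:
- Ivy (knight) says "At least one of us is a knave" - this is TRUE because Grace and Rose are knaves.
- Eve (knight) says "At least one of us is a knight" - this is TRUE because Ivy, Eve, and Olivia are knights.
- Grace (knave) says "Rose is a knight" - this is FALSE (a lie) because Rose is a knave.
- Rose (knave) says "We are all the same type" - this is FALSE (a lie) because Ivy, Eve, and Olivia are knights and Grace and Rose are knaves.
- Olivia (knight) says "Grace always lies" - this is TRUE because Grace is a knave.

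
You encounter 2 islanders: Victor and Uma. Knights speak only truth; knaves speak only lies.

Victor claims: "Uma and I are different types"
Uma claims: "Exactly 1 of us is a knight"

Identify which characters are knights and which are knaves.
Victor is a knave.
Uma is a knave.

Verification:
- Victor (knave) says "Uma and I are different types" - this is FALSE (a lie) because Victor is a knave and Uma is a knave.
- Uma (knave) says "Exactly 1 of us is a knight" - this is FALSE (a lie) because there are 0 knights.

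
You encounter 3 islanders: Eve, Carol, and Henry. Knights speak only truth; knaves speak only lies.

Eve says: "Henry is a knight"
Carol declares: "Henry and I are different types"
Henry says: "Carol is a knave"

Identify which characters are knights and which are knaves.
Eve is a knave.
Carol is a knight.
Henry is a knave.

Verification:
- Eve (knave) says "Henry is a knight" - this is FALSE (a lie) because Henry is a knave.
- Carol (knight) says "Henry and I are different types" - this is TRUE because Carol is a knight and Henry is a knave.
- Henry (knave) says "Carol is a knave" - this is FALSE (a lie) because Carol is a knight.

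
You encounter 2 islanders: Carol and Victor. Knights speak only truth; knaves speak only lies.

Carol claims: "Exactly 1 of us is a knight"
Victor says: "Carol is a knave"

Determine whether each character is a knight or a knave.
Carol is a knight.
Victor is a knave.

Verification:
- Carol (knight) says "Exactly 1 of us is a knight" - this is TRUE because there are 1 knights.
- Victor (knave) says "Carol is a knave" - this is FALSE (a lie) because Carol is a knight.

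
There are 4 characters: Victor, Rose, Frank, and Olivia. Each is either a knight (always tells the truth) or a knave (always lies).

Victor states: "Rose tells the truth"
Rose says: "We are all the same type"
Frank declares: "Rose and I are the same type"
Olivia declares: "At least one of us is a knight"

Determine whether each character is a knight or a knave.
Victor is a knight.
Rose is a knight.
Frank is a knight.
Olivia is a knight.

Verification:
- Victor (knight) says "Rose tells the truth" - this is TRUE because Rose is a knight.
- Rose (knight) says "We are all the same type" - this is TRUE because Victor, Rose, Frank, and Olivia are knights.
- Frank (knight) says "Rose and I are the same type" - this is TRUE because Frank is a knight and Rose is a knight.
- Olivia (knight) says "At least one of us is a knight" - this is TRUE because Victor, Rose, Frank, and Olivia are knights.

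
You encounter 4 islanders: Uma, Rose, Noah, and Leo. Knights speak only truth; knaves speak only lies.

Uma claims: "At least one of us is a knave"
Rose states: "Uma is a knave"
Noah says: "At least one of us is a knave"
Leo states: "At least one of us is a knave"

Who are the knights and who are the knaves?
Uma is a knight.
Rose is a knave.
Noah is a knight.
Leo is a knight.

Verification:
- Uma (knight) says "At least one of us is a knave" - this is TRUE because Rose is a knave.
- Rose (knave) says "Uma is a knave" - this is FALSE (a lie) because Uma is a knight.
- Noah (knight) says "At least one of us is a knave" - this is TRUE because Rose is a knave.
- Leo (knight) says "At least one of us is a knave" - this is TRUE because Rose is a knave.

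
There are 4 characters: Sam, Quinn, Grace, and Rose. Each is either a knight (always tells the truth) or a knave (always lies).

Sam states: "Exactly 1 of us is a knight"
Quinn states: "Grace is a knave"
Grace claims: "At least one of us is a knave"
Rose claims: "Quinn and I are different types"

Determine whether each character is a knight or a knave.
Sam is a knave.
Quinn is a knave.
Grace is a knight.
Rose is a knight.

Verification:
- Sam (knave) says "Exactly 1 of us is a knight" - this is FALSE (a lie) because there are 2 knights.
- Quinn (knave) says "Grace is a knave" - this is FALSE (a lie) because Grace is a knight.
- Grace (knight) says "At least one of us is a knave" - this is TRUE because Sam and Quinn are knaves.
- Rose (knight) says "Quinn and I are different types" - this is TRUE because Rose is a knight and Quinn is a knave.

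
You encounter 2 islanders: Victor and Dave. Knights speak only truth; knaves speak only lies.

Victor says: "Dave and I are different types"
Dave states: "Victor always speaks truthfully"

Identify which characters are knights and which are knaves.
Victor is a knave.
Dave is a knave.

Verification:
- Victor (knave) says "Dave and I are different types" - this is FALSE (a lie) because Victor is a knave and Dave is a knave.
- Dave (knave) says "Victor always speaks truthfully" - this is FALSE (a lie) because Victor is a knave.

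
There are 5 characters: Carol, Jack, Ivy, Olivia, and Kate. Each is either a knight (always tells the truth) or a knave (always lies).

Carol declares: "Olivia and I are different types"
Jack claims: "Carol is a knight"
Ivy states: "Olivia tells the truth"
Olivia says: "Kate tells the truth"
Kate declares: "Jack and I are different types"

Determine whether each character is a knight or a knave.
Carol is a knave.
Jack is a knave.
Ivy is a knave.
Olivia is a knave.
Kate is a knave.

Verification:
- Carol (knave) says "Olivia and I are different types" - this is FALSE (a lie) because Carol is a knave and Olivia is a knave.
- Jack (knave) says "Carol is a knight" - this is FALSE (a lie) because Carol is a knave.
- Ivy (knave) says "Olivia tells the truth" - this is FALSE (a lie) because Olivia is a knave.
- Olivia (knave) says "Kate tells the truth" - this is FALSE (a lie) because Kate is a knave.
- Kate (knave) says "Jack and I are different types" - this is FALSE (a lie) because Kate is a knave and Jack is a knave.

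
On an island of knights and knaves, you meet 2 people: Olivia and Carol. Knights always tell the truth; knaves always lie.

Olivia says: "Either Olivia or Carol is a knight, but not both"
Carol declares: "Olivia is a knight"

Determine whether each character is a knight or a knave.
Olivia is a knave.
Carol is a knave.

Verification:
- Olivia (knave) says "Either Olivia or Carol is a knight, but not both" - this is FALSE (a lie) because Olivia is a knave and Carol is a knave.
- Carol (knave) says "Olivia is a knight" - this is FALSE (a lie) because Olivia is a knave.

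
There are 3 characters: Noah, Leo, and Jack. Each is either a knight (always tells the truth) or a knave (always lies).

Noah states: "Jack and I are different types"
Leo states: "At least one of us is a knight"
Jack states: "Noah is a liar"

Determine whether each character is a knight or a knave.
Noah is a knight.
Leo is a knight.
Jack is a knave.

Verification:
- Noah (knight) says "Jack and I are different types" - this is TRUE because Noah is a knight and Jack is a knave.
- Leo (knight) says "At least one of us is a knight" - this is TRUE because Noah and Leo are knights.
- Jack (knave) says "Noah is a liar" - this is FALSE (a lie) because Noah is a knight.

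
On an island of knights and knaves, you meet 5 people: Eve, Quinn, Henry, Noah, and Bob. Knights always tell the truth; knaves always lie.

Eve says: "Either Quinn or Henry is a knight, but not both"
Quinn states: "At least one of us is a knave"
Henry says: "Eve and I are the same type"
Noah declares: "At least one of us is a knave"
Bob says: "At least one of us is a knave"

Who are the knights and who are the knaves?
Eve is a knight.
Quinn is a knight.
Henry is a knave.
Noah is a knight.
Bob is a knight.

Verification:
- Eve (knight) says "Either Quinn or Henry is a knight, but not both" - this is TRUE because Quinn is a knight and Henry is a knave.
- Quinn (knight) says "At least one of us is a knave" - this is TRUE because Henry is a knave.
- Henry (knave) says "Eve and I are the same type" - this is FALSE (a lie) because Henry is a knave and Eve is a knight.
- Noah (knight) says "At least one of us is a knave" - this is TRUE because Henry is a knave.
- Bob (knight) says "At least one of us is a knave" - this is TRUE because Henry is a knave.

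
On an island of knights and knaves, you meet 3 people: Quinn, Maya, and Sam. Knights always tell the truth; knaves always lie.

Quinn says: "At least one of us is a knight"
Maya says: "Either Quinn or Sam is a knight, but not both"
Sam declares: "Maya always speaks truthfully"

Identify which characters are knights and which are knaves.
Quinn is a knave.
Maya is a knave.
Sam is a knave.

Verification:
- Quinn (knave) says "At least one of us is a knight" - this is FALSE (a lie) because no one is a knight.
- Maya (knave) says "Either Quinn or Sam is a knight, but not both" - this is FALSE (a lie) because Quinn is a knave and Sam is a knave.
- Sam (knave) says "Maya always speaks truthfully" - this is FALSE (a lie) because Maya is a knave.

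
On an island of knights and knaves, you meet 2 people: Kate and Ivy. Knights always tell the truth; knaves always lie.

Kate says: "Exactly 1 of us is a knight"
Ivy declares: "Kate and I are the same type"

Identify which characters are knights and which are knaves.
Kate is a knight.
Ivy is a knave.

Verification:
- Kate (knight) says "Exactly 1 of us is a knight" - this is TRUE because there are 1 knights.
- Ivy (knave) says "Kate and I are the same type" - this is FALSE (a lie) because Ivy is a knave and Kate is a knight.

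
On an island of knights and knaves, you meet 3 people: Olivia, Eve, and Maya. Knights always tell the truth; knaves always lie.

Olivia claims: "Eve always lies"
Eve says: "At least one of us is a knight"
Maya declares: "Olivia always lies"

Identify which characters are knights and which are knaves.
Olivia is a knave.
Eve is a knight.
Maya is a knight.

Verification:
- Olivia (knave) says "Eve always lies" - this is FALSE (a lie) because Eve is a knight.
- Eve (knight) says "At least one of us is a knight" - this is TRUE because Eve and Maya are knights.
- Maya (knight) says "Olivia always lies" - this is TRUE because Olivia is a knave.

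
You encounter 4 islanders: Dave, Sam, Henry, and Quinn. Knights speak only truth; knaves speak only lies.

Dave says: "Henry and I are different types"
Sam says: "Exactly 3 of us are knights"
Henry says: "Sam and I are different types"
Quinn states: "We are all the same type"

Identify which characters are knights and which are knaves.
Dave is a knight.
Sam is a knave.
Henry is a knave.
Quinn is a knave.

Verification:
- Dave (knight) says "Henry and I are different types" - this is TRUE because Dave is a knight and Henry is a knave.
- Sam (knave) says "Exactly 3 of us are knights" - this is FALSE (a lie) because there are 1 knights.
- Henry (knave) says "Sam and I are different types" - this is FALSE (a lie) because Henry is a knave and Sam is a knave.
- Quinn (knave) says "We are all the same type" - this is FALSE (a lie) because Dave is a knight and Sam, Henry, and Quinn are knaves.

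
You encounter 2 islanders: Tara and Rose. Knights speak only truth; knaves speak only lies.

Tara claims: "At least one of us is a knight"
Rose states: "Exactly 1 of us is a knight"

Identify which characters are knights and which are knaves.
Tara is a knave.
Rose is a knave.

Verification:
- Tara (knave) says "At least one of us is a knight" - this is FALSE (a lie) because no one is a knight.
- Rose (knave) says "Exactly 1 of us is a knight" - this is FALSE (a lie) because there are 0 knights.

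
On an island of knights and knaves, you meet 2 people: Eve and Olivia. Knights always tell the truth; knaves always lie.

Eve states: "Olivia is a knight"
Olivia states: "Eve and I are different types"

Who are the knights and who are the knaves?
Eve is a knave.
Olivia is a knave.

Verification:
- Eve (knave) says "Olivia is a knight" - this is FALSE (a lie) because Olivia is a knave.
- Olivia (knave) says "Eve and I are different types" - this is FALSE (a lie) because Olivia is a knave and Eve is a knave.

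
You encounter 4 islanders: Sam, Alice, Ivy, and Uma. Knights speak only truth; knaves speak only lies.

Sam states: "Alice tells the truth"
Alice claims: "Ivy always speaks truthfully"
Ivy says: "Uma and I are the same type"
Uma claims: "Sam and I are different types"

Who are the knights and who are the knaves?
Sam is a knave.
Alice is a knave.
Ivy is a knave.
Uma is a knight.

Verification:
- Sam (knave) says "Alice tells the truth" - this is FALSE (a lie) because Alice is a knave.
- Alice (knave) says "Ivy always speaks truthfully" - this is FALSE (a lie) because Ivy is a knave.
- Ivy (knave) says "Uma and I are the same type" - this is FALSE (a lie) because Ivy is a knave and Uma is a knight.
- Uma (knight) says "Sam and I are different types" - this is TRUE because Uma is a knight and Sam is a knave.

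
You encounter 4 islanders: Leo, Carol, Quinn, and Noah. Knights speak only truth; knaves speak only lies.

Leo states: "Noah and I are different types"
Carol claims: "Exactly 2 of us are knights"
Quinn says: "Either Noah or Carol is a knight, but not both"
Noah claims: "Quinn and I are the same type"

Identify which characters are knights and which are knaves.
Leo is a knave.
Carol is a knight.
Quinn is a knight.
Noah is a knave.

Verification:
- Leo (knave) says "Noah and I are different types" - this is FALSE (a lie) because Leo is a knave and Noah is a knave.
- Carol (knight) says "Exactly 2 of us are knights" - this is TRUE because there are 2 knights.
- Quinn (knight) says "Either Noah or Carol is a knight, but not both" - this is TRUE because Noah is a knave and Carol is a knight.
- Noah (knave) says "Quinn and I are the same type" - this is FALSE (a lie) because Noah is a knave and Quinn is a knight.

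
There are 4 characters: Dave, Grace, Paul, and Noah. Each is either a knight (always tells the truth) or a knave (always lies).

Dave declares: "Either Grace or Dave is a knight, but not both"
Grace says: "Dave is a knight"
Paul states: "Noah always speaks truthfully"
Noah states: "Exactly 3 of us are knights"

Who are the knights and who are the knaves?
Dave is a knave.
Grace is a knave.
Paul is a knave.
Noah is a knave.

Verification:
- Dave (knave) says "Either Grace or Dave is a knight, but not both" - this is FALSE (a lie) because Grace is a knave and Dave is a knave.
- Grace (knave) says "Dave is a knight" - this is FALSE (a lie) because Dave is a knave.
- Paul (knave) says "Noah always speaks truthfully" - this is FALSE (a lie) because Noah is a knave.
- Noah (knave) says "Exactly 3 of us are knights" - this is FALSE (a lie) because there are 0 knights.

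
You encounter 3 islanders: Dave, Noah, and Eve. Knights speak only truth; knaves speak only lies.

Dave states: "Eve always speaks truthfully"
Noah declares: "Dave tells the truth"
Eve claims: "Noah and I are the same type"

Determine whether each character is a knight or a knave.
Dave is a knight.
Noah is a knight.
Eve is a knight.

Verification:
- Dave (knight) says "Eve always speaks truthfully" - this is TRUE because Eve is a knight.
- Noah (knight) says "Dave tells the truth" - this is TRUE because Dave is a knight.
- Eve (knight) says "Noah and I are the same type" - this is TRUE because Eve is a knight and Noah is a knight.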